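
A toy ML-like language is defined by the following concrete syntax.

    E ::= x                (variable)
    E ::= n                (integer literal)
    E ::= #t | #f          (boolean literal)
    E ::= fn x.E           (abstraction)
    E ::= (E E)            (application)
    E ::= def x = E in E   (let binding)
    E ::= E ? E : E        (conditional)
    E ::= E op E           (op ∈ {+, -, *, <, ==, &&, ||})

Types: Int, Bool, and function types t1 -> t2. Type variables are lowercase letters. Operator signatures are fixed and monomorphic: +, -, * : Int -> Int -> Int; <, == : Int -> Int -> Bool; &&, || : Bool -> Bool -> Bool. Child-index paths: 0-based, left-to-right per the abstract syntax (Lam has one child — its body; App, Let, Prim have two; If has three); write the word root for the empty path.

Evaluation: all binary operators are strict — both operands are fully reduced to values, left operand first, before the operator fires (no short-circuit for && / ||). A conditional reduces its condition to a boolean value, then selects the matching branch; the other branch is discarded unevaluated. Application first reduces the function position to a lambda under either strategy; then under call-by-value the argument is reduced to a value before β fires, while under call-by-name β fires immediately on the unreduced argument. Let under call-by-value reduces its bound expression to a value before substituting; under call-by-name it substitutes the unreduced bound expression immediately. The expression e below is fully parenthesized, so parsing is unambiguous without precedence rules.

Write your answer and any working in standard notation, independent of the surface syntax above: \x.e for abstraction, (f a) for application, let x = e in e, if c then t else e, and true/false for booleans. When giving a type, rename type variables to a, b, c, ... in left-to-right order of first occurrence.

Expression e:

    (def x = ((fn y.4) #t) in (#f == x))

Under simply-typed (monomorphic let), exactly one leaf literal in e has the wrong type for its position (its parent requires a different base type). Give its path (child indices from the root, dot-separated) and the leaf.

Answer: 1.0 : false

Trace:
\y._ : a -> Int
  unify a -> Int ~ Bool -> b
  unify a ~ Bool
  unify Int ~ b
_ _ : Int
let x : Int
  unify Bool ~ Int
  FAIL: mismatch Bool ~ Int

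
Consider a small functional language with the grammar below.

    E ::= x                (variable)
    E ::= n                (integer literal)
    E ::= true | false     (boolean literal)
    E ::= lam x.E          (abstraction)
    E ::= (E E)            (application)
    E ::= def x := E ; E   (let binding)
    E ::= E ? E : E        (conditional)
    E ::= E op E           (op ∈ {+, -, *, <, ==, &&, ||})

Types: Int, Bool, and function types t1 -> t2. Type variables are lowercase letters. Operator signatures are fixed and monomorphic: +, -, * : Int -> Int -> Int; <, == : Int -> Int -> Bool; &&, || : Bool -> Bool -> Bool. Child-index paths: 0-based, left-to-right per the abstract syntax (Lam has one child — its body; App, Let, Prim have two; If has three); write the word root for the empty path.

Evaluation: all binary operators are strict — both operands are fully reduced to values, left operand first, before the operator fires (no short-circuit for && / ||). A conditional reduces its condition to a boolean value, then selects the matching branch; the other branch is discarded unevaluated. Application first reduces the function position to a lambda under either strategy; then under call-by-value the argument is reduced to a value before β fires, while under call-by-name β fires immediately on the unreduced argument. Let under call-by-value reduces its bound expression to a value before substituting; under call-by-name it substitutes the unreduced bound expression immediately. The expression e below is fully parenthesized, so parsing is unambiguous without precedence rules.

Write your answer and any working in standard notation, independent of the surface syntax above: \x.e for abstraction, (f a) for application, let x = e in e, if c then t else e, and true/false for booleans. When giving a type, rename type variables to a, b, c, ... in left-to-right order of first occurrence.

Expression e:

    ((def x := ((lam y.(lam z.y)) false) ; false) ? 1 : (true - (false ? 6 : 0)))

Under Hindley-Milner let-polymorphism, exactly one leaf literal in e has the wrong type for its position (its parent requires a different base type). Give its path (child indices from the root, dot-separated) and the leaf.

Answer: 2.0 : true

Working:
y : a
\z._ : b -> a
\y._ : a -> b -> a
  unify a -> b -> a ~ Bool -> c
  unify a ~ Bool
  unify b -> Bool ~ c
_ _ : b -> Bool
let x : forall. b -> Bool
  unify Bool ~ Bool
  unify Bool ~ Int
  FAIL: mismatch Bool ~ Int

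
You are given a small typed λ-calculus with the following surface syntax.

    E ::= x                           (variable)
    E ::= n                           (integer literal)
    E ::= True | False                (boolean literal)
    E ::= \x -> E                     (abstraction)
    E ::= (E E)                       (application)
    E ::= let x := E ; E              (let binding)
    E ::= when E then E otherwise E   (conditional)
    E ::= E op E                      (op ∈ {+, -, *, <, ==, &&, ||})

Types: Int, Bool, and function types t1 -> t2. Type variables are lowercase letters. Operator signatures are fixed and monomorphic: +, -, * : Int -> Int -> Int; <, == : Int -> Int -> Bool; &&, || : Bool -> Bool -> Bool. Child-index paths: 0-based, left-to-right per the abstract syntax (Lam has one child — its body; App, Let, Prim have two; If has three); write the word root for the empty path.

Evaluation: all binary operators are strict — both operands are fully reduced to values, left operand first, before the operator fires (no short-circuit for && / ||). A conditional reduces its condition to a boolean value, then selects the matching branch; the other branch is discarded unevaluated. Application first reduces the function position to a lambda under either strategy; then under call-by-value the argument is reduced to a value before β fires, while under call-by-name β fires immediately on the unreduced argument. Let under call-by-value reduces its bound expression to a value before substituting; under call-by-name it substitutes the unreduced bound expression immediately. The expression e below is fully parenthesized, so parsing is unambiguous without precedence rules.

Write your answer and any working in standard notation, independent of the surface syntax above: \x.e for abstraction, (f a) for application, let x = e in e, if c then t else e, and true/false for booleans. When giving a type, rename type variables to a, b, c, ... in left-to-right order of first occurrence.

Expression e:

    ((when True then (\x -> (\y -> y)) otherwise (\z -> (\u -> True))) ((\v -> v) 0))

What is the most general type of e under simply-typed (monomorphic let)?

Derivation:
  unify Bool ~ Bool
y : b
\y._ : b -> b
\x._ : a -> b -> b
\u._ : d -> Bool
\z._ : c -> d -> Bool
  unify a -> b -> b ~ c -> d -> Bool
  unify a ~ c
  unify b -> b ~ d -> Bool
  unify b ~ d
  unify d ~ Bool
v : e
\v._ : e -> e
  unify e -> e ~ Int -> f
  unify e ~ Int
  unify Int ~ f
_ _ : Int
  unify c -> Bool -> Bool ~ Int -> g
  unify c ~ Int
  unify Bool -> Bool ~ g
_ _ : Bool -> Bool

Answer: Bool -> Bool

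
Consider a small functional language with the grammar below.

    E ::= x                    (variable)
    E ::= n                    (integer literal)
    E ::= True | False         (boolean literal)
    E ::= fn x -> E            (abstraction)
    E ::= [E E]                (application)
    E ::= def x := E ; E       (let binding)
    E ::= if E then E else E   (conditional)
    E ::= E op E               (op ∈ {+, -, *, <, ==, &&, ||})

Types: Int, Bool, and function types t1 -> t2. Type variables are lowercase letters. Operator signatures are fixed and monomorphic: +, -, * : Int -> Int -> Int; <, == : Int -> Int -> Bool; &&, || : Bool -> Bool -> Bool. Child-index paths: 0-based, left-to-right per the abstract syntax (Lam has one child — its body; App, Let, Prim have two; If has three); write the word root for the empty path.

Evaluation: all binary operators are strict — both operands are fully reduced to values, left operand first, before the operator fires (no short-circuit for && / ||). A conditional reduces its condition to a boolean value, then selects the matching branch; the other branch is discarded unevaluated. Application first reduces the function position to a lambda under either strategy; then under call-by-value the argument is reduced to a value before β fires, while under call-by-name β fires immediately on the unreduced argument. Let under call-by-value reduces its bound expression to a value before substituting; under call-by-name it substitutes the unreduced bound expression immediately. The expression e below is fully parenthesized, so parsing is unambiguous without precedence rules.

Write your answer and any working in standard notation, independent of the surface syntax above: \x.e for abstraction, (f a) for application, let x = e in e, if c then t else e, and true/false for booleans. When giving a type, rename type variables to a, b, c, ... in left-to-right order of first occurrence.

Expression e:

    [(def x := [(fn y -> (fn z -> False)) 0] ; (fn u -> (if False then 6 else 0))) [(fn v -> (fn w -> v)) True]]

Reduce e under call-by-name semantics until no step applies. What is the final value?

Working:
step 0: ((let x = ((\y.(\z.false)) 0) in (\u.(if false then 6 else 0))) ((\v.(\w.v)) true))
step 1: [let@0] ((\u.(if false then 6 else 0)) ((\v.(\w.v)) true))
step 2: [beta@root] (if false then 6 else 0)
step 3: [if@root] 0

Answer: 0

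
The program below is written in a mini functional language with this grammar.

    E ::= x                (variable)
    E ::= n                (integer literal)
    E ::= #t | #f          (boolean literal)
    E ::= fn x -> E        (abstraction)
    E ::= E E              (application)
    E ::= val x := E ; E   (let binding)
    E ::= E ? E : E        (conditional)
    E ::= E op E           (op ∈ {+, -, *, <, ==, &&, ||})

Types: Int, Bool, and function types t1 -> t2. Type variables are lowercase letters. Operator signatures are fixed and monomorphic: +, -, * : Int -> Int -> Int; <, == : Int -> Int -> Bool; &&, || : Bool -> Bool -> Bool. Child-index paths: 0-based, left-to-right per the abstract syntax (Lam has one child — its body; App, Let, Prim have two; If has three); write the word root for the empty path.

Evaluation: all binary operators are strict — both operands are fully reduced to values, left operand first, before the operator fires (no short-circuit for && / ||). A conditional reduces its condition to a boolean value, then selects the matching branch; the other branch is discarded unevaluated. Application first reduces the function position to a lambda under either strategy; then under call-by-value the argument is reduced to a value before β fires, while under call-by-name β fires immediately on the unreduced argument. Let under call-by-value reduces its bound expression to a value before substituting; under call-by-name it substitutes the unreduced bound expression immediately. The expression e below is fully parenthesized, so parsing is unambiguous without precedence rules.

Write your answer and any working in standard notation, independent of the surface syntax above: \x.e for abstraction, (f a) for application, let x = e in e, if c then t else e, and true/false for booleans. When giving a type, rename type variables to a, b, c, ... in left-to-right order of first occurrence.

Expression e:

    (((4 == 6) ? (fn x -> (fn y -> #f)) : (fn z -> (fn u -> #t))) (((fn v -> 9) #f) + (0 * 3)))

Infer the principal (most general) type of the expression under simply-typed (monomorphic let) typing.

Derivation:
  unify Int ~ Int
  unify Int ~ Int
  unify Bool ~ Bool
\y._ : b -> Bool
\x._ : a -> b -> Bool
\u._ : d -> Bool
\z._ : c -> d -> Bool
  unify a -> b -> Bool ~ c -> d -> Bool
  unify a ~ c
  unify b -> Bool ~ d -> Bool
  unify b ~ d
  unify Bool ~ Bool
\v._ : e -> Int
  unify e -> Int ~ Bool -> f
  unify e ~ Bool
  unify Int ~ f
_ _ : Int
  unify Int ~ Int
  unify Int ~ Int
  unify Int ~ Int
  unify Int ~ Int
  unify c -> d -> Bool ~ Int -> g
  unify c ~ Int
  unify d -> Bool ~ g
_ _ : d -> Bool

Answer: a -> Bool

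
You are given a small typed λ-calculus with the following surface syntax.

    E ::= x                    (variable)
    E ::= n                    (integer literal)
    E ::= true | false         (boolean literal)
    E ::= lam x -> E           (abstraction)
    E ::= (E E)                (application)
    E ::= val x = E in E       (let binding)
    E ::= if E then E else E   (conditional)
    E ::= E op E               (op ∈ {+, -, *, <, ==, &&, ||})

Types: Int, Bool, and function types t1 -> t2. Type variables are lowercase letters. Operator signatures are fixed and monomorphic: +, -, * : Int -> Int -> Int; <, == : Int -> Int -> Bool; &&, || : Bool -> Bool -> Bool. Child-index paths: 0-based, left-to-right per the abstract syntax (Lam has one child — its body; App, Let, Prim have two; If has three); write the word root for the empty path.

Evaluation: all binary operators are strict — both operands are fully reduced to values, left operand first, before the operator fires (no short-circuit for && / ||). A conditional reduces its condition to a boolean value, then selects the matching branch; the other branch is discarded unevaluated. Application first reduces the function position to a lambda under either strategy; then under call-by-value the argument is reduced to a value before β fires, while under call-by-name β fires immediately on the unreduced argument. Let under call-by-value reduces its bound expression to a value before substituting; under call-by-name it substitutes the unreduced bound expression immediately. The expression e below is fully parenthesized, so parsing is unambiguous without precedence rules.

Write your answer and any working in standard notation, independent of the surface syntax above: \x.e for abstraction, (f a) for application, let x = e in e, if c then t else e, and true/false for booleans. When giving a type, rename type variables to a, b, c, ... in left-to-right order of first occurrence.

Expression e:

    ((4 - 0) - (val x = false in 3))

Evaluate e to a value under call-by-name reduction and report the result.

Answer: 1

Working:
step 0: ((4 - 0) - (let x = false in 3))
step 1: [delta@0] (4 - (let x = false in 3))
step 2: [let@1] (4 - 3)
step 3: [delta@root] 1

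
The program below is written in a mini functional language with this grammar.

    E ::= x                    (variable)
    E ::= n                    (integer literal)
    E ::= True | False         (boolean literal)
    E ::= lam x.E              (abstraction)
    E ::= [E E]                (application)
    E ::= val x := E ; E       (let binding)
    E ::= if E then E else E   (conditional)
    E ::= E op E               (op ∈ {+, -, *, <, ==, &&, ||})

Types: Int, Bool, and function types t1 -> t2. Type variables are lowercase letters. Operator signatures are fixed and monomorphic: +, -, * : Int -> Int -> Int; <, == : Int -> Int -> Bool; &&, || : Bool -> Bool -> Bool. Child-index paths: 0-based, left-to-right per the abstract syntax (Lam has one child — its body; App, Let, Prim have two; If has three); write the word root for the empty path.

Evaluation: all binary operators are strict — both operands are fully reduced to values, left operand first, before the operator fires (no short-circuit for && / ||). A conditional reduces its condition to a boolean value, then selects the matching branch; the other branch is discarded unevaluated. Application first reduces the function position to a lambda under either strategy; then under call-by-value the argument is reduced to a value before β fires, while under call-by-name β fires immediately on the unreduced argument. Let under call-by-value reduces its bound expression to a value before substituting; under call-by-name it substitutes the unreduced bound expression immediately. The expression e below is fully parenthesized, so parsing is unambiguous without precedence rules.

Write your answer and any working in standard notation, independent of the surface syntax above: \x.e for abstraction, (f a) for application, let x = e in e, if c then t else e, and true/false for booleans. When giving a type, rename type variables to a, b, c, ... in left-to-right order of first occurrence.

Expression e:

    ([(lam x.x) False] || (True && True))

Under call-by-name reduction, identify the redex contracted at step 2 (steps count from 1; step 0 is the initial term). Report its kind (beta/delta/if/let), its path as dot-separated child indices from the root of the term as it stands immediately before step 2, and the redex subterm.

Derivation:
step 0: (((\x.x) false) || (true && true))
step 1: [beta@0] (false || (true && true))
step 2: [delta@1] (false || true)

Answer: delta at 1 : (true && true)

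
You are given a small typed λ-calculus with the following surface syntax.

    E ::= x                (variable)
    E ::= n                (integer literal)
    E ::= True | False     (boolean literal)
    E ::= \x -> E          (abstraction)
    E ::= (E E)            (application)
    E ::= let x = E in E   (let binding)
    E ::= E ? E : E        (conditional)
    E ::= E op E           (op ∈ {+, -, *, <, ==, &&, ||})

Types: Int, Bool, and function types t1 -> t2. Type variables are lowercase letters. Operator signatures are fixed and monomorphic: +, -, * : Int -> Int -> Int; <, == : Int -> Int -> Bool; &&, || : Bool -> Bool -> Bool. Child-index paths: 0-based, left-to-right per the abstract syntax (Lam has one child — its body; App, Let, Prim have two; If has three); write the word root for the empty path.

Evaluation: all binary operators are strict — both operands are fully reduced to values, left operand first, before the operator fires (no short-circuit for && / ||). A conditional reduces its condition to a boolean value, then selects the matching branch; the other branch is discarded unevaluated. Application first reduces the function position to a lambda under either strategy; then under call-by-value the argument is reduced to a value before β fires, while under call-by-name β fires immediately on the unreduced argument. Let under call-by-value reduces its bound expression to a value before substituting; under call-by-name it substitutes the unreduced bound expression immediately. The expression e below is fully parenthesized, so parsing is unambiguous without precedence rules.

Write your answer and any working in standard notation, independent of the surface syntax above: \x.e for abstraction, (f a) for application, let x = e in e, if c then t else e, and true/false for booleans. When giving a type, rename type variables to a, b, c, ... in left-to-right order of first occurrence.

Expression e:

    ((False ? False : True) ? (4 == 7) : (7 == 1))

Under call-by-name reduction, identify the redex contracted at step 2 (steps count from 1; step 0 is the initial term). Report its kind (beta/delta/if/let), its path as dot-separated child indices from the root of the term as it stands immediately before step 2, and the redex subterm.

Answer: if at root : (if true then (4 == 7) else (7 == 1))

Trace:
step 0: (if (if false then false else true) then (4 == 7) else (7 == 1))
step 1: [if@0] (if true then (4 == 7) else (7 == 1))
step 2: [if@root] (4 == 7)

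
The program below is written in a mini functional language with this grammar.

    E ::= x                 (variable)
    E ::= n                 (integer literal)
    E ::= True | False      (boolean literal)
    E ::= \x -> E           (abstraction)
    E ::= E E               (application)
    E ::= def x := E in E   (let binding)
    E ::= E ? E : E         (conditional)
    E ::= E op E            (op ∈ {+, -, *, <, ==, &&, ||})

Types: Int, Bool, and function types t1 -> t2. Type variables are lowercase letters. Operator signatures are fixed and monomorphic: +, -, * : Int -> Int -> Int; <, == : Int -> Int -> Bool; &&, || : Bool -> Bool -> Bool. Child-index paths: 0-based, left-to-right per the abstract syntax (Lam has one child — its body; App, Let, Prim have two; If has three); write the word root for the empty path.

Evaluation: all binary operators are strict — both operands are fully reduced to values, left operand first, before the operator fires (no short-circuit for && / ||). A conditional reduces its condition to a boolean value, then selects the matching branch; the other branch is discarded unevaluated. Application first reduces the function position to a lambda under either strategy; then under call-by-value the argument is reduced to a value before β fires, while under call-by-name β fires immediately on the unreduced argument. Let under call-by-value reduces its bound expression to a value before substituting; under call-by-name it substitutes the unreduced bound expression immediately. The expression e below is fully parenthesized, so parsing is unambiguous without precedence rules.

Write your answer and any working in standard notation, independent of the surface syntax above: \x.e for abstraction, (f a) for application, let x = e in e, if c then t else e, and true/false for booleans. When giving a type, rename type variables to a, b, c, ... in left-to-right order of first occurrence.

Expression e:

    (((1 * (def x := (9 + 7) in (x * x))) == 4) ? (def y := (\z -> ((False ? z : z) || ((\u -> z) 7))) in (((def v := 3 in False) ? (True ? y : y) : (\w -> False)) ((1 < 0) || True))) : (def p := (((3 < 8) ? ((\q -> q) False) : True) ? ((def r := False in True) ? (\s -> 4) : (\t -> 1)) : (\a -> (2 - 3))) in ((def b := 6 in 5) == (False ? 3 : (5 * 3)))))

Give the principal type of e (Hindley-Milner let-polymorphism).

Working:
  unify Int ~ Int
  unify Int ~ Int
  unify Int ~ Int
let x : Int
x : Int
  unify Int ~ Int
x : Int
  unify Int ~ Int
  unify Int ~ Int
  unify Int ~ Int
  unify Int ~ Int
  unify Bool ~ Bool
  unify Bool ~ Bool
z : a
z : a
  unify a ~ a
  unify a ~ Bool
z : Bool
\u._ : b -> Bool
  unify b -> Bool ~ Int -> c
  unify b ~ Int
  unify Bool ~ c
_ _ : Bool
  unify Bool ~ Bool
\z._ : Bool -> Bool
let y : Bool -> Bool
let v : Int
  unify Bool ~ Bool
  unify Bool ~ Bool
y : Bool -> Bool
y : Bool -> Bool
  unify Bool -> Bool ~ Bool -> Bool
  unify Bool ~ Bool
  unify Bool ~ Bool
\w._ : d -> Bool
  unify Bool -> Bool ~ d -> Bool
  unify Bool ~ d
  unify Bool ~ Bool
  unify Int ~ Int
  unify Int ~ Int
  unify Bool ~ Bool
  unify Bool ~ Bool
  unify Bool -> Bool ~ Bool -> e
  unify Bool ~ Bool
  unify Bool ~ e
_ _ : Bool
  unify Int ~ Int
  unify Int ~ Int
  unify Bool ~ Bool
q : f
\q._ : f -> f
  unify f -> f ~ Bool -> g
  unify f ~ Bool
  unify Bool ~ g
_ _ : Bool
  unify Bool ~ Bool
  unify Bool ~ Bool
let r : Bool
  unify Bool ~ Bool
\s._ : h -> Int
\t._ : i -> Int
  unify h -> Int ~ i -> Int
  unify h ~ i
  unify Int ~ Int
  unify Int ~ Int
  unify Int ~ Int
\a._ : j -> Int
  unify i -> Int ~ j -> Int
  unify i ~ j
  unify Int ~ Int
let p : forall. j -> Int
let b : Int
  unify Int ~ Int
  unify Bool ~ Bool
  unify Int ~ Int
  unify Int ~ Int
  unify Int ~ Int
  unify Int ~ Int
  unify Bool ~ Bool

Answer: Bool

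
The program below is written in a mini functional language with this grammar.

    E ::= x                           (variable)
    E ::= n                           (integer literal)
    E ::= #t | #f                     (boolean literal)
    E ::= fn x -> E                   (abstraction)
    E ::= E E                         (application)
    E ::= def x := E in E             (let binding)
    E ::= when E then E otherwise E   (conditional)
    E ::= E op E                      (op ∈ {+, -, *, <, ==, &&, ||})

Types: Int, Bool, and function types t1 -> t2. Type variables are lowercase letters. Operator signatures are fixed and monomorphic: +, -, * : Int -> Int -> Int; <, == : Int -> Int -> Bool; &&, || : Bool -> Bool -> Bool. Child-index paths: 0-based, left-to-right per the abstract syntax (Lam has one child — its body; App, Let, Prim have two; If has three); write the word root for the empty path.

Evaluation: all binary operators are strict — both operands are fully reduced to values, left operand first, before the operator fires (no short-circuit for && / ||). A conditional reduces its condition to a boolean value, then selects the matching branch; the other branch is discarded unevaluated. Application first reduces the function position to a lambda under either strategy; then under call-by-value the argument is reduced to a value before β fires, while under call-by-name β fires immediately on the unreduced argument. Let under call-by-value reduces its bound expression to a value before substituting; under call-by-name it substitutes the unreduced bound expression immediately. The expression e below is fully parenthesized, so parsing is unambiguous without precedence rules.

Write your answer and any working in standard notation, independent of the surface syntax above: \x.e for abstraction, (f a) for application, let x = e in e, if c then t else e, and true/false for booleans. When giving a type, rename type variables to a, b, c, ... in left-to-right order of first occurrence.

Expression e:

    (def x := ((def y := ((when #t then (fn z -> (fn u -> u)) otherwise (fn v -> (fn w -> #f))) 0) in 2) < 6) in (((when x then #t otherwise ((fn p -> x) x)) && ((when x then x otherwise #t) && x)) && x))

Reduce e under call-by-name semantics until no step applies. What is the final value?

Trace:
step 0: (let x = ((let y = ((if true then (\z.(\u.u)) else (\v.(\w.false))) 0) in 2) < 6) in (((if x then true else ((\p.x) x)) && ((if x then x else true) && x)) && x))
step 1: [let@root] (((if ((let y = ((if true then (\z.(\u.u)) else (\v.(\w.false))) 0) in 2) < 6) then true else ((\p.((let y = ((if true then (\z.(\u.u)) else (\v.(\w.false))) 0) in 2) < 6)) ((let y = ((if true then (\z.(\u.u)) else (\v.(\w.false))) 0) in 2) < 6))) && ((if ((let y = ((if true then (\z.(\u.u)) else (\v.(\w.false))) 0) in 2) < 6) then ((let y = ((if true then (\z.(\u.u)) else (\v.(\w.false))) 0) in 2) < 6) else true) && ((let y = ((if true then (\z.(\u.u)) else (\v.(\w.false))) 0) in 2) < 6))) && ((let y = ((if true then (\z.(\u.u)) else (\v.(\w.false))) 0) in 2) < 6))
step 2: [let@0.0.0.0] (((if (2 < 6) then true else ((\p.((let y = ((if true then (\z.(\u.u)) else (\v.(\w.false))) 0) in 2) < 6)) ((let y = ((if true then (\z.(\u.u)) else (\v.(\w.false))) 0) in 2) < 6))) && ((if ((let y = ((if true then (\z.(\u.u)) else (\v.(\w.false))) 0) in 2) < 6) then ((let y = ((if true then (\z.(\u.u)) else (\v.(\w.false))) 0) in 2) < 6) else true) && ((let y = ((if true then (\z.(\u.u)) else (\v.(\w.false))) 0) in 2) < 6))) && ((let y = ((if true then (\z.(\u.u)) else (\v.(\w.false))) 0) in 2) < 6))
step 3: [delta@0.0.0] (((if true then true else ((\p.((let y = ((if true then (\z.(\u.u)) else (\v.(\w.false))) 0) in 2) < 6)) ((let y = ((if true then (\z.(\u.u)) else (\v.(\w.false))) 0) in 2) < 6))) && ((if ((let y = ((if true then (\z.(\u.u)) else (\v.(\w.false))) 0) in 2) < 6) then ((let y = ((if true then (\z.(\u.u)) else (\v.(\w.false))) 0) in 2) < 6) else true) && ((let y = ((if true then (\z.(\u.u)) else (\v.(\w.false))) 0) in 2) < 6))) && ((let y = ((if true then (\z.(\u.u)) else (\v.(\w.false))) 0) in 2) < 6))
step 4: [if@0.0] ((true && ((if ((let y = ((if true then (\z.(\u.u)) else (\v.(\w.false))) 0) in 2) < 6) then ((let y = ((if true then (\z.(\u.u)) else (\v.(\w.false))) 0) in 2) < 6) else true) && ((let y = ((if true then (\z.(\u.u)) else (\v.(\w.false))) 0) in 2) < 6))) && ((let y = ((if true then (\z.(\u.u)) else (\v.(\w.false))) 0) in 2) < 6))
step 5: [let@0.1.0.0.0] ((true && ((if (2 < 6) then ((let y = ((if true then (\z.(\u.u)) else (\v.(\w.false))) 0) in 2) < 6) else true) && ((let y = ((if true then (\z.(\u.u)) else (\v.(\w.false))) 0) in 2) < 6))) && ((let y = ((if true then (\z.(\u.u)) else (\v.(\w.false))) 0) in 2) < 6))
step 6: [delta@0.1.0.0] ((true && ((if true then ((let y = ((if true then (\z.(\u.u)) else (\v.(\w.false))) 0) in 2) < 6) else true) && ((let y = ((if true then (\z.(\u.u)) else (\v.(\w.false))) 0) in 2) < 6))) && ((let y = ((if true then (\z.(\u.u)) else (\v.(\w.false))) 0) in 2) < 6))
step 7: [if@0.1.0] ((true && (((let y = ((if true then (\z.(\u.u)) else (\v.(\w.false))) 0) in 2) < 6) && ((let y = ((if true then (\z.(\u.u)) else (\v.(\w.false))) 0) in 2) < 6))) && ((let y = ((if true then (\z.(\u.u)) else (\v.(\w.false))) 0) in 2) < 6))
step 8: [let@0.1.0.0] ((true && ((2 < 6) && ((let y = ((if true then (\z.(\u.u)) else (\v.(\w.false))) 0) in 2) < 6))) && ((let y = ((if true then (\z.(\u.u)) else (\v.(\w.false))) 0) in 2) < 6))
step 9: [delta@0.1.0] ((true && (true && ((let y = ((if true then (\z.(\u.u)) else (\v.(\w.false))) 0) in 2) < 6))) && ((let y = ((if true then (\z.(\u.u)) else (\v.(\w.false))) 0) in 2) < 6))
step 10: [let@0.1.1.0] ((true && (true && (2 < 6))) && ((let y = ((if true then (\z.(\u.u)) else (\v.(\w.false))) 0) in 2) < 6))
step 11: [delta@0.1.1] ((true && (true && true)) && ((let y = ((if true then (\z.(\u.u)) else (\v.(\w.false))) 0) in 2) < 6))
step 12: [delta@0.1] ((true && true) && ((let y = ((if true then (\z.(\u.u)) else (\v.(\w.false))) 0) in 2) < 6))
step 13: [delta@0] (true && ((let y = ((if true then (\z.(\u.u)) else (\v.(\w.false))) 0) in 2) < 6))
step 14: [let@1.0] (true && (2 < 6))
step 15: [delta@1] (true && true)
step 16: [delta@root] true

Answer: true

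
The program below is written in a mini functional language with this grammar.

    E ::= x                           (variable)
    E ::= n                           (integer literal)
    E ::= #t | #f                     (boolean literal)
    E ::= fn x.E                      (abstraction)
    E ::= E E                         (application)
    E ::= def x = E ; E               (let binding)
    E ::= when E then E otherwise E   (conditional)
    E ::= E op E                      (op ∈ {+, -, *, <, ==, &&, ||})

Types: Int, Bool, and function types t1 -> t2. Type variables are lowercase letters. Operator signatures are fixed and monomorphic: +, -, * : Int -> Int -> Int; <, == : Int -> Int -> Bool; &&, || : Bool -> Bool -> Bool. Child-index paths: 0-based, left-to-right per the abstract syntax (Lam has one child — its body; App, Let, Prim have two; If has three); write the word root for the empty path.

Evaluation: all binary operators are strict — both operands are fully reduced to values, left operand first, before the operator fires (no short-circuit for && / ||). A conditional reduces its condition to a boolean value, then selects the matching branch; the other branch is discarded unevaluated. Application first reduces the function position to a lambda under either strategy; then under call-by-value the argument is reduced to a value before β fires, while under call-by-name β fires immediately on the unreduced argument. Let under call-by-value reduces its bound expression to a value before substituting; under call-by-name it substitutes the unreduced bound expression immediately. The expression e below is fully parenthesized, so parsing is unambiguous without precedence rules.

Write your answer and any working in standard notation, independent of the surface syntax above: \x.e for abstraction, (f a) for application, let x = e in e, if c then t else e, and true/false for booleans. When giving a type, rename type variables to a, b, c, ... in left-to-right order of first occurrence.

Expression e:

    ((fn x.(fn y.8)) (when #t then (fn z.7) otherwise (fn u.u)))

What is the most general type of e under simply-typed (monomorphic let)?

Answer: a -> Int

Trace:
\y._ : b -> Int
\x._ : a -> b -> Int
  unify Bool ~ Bool
\z._ : c -> Int
u : d
\u._ : d -> d
  unify c -> Int ~ d -> d
  unify c ~ d
  unify Int ~ d
  unify a -> b -> Int ~ (Int -> Int) -> e
  unify a ~ Int -> Int
  unify b -> Int ~ e
_ _ : b -> Int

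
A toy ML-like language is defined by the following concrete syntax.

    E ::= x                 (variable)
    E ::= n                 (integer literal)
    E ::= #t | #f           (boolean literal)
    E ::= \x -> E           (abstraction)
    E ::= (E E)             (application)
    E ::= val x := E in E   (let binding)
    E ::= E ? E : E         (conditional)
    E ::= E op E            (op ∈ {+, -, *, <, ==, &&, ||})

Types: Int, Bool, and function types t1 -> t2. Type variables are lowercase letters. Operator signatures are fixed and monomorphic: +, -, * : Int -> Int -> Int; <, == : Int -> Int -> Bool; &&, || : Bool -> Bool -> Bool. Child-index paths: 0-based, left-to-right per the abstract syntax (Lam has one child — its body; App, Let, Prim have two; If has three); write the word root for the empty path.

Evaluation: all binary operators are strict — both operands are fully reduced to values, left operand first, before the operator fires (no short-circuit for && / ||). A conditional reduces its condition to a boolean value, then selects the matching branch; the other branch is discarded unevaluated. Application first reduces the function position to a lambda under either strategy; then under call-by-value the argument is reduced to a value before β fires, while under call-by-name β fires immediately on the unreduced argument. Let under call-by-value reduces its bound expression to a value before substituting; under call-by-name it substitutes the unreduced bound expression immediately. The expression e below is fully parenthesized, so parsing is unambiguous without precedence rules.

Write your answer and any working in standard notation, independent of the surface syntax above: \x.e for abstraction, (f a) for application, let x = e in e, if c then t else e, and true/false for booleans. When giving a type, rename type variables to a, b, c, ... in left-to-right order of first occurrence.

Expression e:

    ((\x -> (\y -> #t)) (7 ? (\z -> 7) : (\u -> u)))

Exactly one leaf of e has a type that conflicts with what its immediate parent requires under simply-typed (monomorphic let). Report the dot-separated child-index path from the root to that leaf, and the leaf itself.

Answer: 1.0 : 7

Working:
\y._ : b -> Bool
\x._ : a -> b -> Bool
  unify Int ~ Bool
  FAIL: mismatch Int ~ Bool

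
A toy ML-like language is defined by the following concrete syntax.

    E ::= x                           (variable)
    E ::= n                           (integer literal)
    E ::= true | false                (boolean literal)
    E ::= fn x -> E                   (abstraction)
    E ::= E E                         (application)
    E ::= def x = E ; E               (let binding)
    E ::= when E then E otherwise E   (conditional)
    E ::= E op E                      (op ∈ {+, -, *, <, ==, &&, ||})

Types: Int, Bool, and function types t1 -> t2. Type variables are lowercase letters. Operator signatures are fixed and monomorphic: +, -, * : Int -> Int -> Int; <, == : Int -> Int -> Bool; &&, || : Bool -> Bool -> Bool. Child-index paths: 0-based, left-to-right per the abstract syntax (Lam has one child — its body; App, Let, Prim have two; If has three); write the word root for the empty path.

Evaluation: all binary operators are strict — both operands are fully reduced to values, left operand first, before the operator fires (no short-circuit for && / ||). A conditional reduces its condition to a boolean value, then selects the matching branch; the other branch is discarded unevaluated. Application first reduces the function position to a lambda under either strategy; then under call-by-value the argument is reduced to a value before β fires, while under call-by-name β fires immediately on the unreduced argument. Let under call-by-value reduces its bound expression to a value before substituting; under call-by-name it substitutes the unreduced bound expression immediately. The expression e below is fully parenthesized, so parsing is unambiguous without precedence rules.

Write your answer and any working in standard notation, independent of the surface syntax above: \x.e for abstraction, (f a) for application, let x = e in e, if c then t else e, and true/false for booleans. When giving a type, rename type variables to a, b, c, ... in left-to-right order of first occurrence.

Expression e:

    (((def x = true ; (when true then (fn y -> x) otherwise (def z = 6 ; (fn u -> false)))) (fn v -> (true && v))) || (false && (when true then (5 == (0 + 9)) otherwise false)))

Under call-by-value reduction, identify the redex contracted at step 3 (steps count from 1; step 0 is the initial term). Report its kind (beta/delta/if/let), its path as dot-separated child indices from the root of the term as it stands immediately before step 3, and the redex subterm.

Working:
step 0: (((let x = true in (if true then (\y.x) else (let z = 6 in (\u.false)))) (\v.(true && v))) || (false && (if true then (5 == (0 + 9)) else false)))
step 1: [let@0.0] (((if true then (\y.true) else (let z = 6 in (\u.false))) (\v.(true && v))) || (false && (if true then (5 == (0 + 9)) else false)))
step 2: [if@0.0] (((\y.true) (\v.(true && v))) || (false && (if true then (5 == (0 + 9)) else false)))
step 3: [beta@0] (true || (false && (if true then (5 == (0 + 9)) else false)))

Answer: beta at 0 : ((\y.true) (\v.(true && v)))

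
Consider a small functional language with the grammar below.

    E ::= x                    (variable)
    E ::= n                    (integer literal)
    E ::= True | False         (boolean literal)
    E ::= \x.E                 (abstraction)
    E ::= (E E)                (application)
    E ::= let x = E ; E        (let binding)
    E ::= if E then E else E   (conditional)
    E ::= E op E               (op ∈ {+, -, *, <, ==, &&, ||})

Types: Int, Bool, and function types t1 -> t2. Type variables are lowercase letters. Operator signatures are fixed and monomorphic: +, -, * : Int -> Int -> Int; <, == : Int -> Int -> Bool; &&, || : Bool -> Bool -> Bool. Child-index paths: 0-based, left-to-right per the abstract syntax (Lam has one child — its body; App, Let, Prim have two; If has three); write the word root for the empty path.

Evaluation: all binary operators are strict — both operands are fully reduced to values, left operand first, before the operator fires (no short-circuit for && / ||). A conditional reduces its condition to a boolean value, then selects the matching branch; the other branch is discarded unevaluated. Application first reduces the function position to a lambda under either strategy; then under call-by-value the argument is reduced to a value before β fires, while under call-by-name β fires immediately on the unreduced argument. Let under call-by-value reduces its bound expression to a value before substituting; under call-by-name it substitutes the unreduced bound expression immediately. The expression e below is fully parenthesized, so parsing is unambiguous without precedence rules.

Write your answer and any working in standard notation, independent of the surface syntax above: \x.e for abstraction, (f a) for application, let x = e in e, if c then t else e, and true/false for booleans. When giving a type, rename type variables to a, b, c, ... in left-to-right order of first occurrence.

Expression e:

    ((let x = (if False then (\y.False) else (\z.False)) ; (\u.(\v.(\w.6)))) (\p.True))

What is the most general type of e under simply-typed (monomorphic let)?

Answer: a -> b -> Int

Derivation:
  unify Bool ~ Bool
\y._ : a -> Bool
\z._ : b -> Bool
  unify a -> Bool ~ b -> Bool
  unify a ~ b
  unify Bool ~ Bool
let x : b -> Bool
\w._ : e -> Int
\v._ : d -> e -> Int
\u._ : c -> d -> e -> Int
\p._ : f -> Bool
  unify c -> d -> e -> Int ~ (f -> Bool) -> g
  unify c ~ f -> Bool
  unify d -> e -> Int ~ g
_ _ : d -> e -> Int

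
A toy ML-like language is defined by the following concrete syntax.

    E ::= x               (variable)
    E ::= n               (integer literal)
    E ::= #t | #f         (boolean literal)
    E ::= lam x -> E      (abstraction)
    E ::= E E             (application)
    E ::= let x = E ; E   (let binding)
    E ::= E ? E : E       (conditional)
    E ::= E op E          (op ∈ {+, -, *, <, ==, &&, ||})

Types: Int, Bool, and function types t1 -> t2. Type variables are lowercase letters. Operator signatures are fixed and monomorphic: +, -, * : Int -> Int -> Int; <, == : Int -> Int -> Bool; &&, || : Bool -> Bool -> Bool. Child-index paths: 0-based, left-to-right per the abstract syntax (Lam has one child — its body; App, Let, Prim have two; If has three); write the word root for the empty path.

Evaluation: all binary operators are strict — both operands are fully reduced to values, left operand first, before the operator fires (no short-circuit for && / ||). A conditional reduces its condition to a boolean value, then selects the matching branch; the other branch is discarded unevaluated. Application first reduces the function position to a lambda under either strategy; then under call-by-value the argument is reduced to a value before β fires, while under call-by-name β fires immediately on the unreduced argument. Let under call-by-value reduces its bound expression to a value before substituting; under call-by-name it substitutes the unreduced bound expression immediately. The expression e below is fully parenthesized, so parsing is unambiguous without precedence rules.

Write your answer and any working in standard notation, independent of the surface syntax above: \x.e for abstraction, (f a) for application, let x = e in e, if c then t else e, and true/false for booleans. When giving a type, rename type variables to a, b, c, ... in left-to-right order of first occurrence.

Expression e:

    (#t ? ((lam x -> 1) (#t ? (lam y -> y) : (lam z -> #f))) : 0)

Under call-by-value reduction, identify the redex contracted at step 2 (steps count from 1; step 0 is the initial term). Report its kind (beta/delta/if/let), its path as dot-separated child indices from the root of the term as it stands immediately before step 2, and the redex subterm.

Working:
step 0: (if true then ((\x.1) (if true then (\y.y) else (\z.false))) else 0)
step 1: [if@root] ((\x.1) (if true then (\y.y) else (\z.false)))
step 2: [if@1] ((\x.1) (\y.y))

Answer: if at 1 : (if true then (\y.y) else (\z.false))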